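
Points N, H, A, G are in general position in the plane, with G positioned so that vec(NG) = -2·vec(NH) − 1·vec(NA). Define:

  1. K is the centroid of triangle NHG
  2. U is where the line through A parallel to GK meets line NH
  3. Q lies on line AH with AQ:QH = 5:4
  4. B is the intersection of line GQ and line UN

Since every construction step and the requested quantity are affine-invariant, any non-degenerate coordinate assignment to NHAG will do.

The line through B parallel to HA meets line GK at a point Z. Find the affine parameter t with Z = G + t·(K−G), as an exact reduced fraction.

t = 108/91

Work in coordinates with N = (0, 0), H = (1, 0), A = (0, 1), G = (-2, -1).
1. K is the centroid of triangle NHG ⇒ K = (-1/3, -1/3)
2. U is where the line through A parallel to GK meets line NH ⇒ U = (-5/2, 0)
3. Q lies on line AH with AQ:QH = 5:4 ⇒ Q = (5/9, 4/9)
4. B is the intersection of line GQ and line UN ⇒ B = (-3/13, 0)
through B parallel to HA: direction (-1, 1); meets GK at Z = (-2/91, -19/91)
Z = G + t·(K−G) with t = 108/91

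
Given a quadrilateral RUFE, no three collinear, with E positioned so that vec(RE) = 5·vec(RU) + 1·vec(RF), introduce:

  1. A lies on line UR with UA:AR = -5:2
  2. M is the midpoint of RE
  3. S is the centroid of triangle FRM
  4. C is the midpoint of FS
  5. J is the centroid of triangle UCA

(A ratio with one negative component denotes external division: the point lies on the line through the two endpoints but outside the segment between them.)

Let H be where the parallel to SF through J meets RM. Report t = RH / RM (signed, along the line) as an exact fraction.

t = 1/5

Choose coordinates R = (0, 0), U = (1, 0), F = (0, 1), E = (5, 1).
1. A lies on line UR with UA:AR = -5:2 ⇒ A = (-2/3, 0)
2. M is the midpoint of RE ⇒ M = (5/2, 1/2)
3. S is the centroid of triangle FRM ⇒ S = (5/6, 1/2)
4. C is the midpoint of FS ⇒ C = (5/12, 3/4)
5. J is the centroid of triangle UCA ⇒ J = (1/4, 1/4)
through J parallel to SF: direction (-5/6, 1/2); meets RM at H = (1/2, 1/10)
H = R + t·(M−R) with t = 1/5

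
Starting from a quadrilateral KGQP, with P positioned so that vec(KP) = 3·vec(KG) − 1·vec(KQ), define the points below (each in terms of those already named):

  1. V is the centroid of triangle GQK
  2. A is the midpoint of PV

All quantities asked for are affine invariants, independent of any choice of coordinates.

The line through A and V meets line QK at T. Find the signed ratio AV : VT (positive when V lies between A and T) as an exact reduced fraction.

Work in coordinates with K = (0, 0), G = (1, 0), Q = (0, 1), P = (3, -1).
1. V is the centroid of triangle GQK ⇒ V = (1/3, 1/3)
2. A is the midpoint of PV ⇒ A = (5/3, -1/3)
line AV meets QK at T = (0, 1/2)
V = A + t·(T−A) with t = 4/5, so AV:VT = 4/5:1/5

AV:VT = 4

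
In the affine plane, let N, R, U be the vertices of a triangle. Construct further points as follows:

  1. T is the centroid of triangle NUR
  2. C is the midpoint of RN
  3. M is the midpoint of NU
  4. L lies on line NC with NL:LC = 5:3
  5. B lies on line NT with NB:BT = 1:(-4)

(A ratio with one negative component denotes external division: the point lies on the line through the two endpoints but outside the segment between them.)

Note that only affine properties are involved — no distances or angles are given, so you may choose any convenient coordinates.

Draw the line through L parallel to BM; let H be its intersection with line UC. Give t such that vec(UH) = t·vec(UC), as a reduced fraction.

t = 29/40

Assign N = (0, 0), R = (1, 0), U = (0, 1) — the answer is frame-independent, so this choice is without loss of generality.
1. T is the centroid of triangle NUR ⇒ T = (1/3, 1/3)
2. C is the midpoint of RN ⇒ C = (1/2, 0)
3. M is the midpoint of NU ⇒ M = (0, 1/2)
4. L lies on line NC with NL:LC = 5:3 ⇒ L = (5/16, 0)
5. B lies on line NT with NB:BT = 1:(-4) ⇒ B = (-1/9, -1/9)
through L parallel to BM: direction (1/9, 11/18); meets UC at H = (29/80, 11/40)
H = U + t·(C−U) with t = 29/40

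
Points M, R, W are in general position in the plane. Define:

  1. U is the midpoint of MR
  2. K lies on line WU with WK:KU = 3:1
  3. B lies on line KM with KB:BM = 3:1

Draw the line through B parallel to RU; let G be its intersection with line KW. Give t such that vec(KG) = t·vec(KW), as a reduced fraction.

Work in coordinates with M = (0, 0), R = (1, 0), W = (0, 1).
1. U is the midpoint of MR ⇒ U = (1/2, 0)
2. K lies on line WU with WK:KU = 3:1 ⇒ K = (3/8, 1/4)
3. B lies on line KM with KB:BM = 3:1 ⇒ B = (3/32, 1/16)
through B parallel to RU: direction (-1/2, 0); meets KW at G = (15/32, 1/16)
G = K + t·(W−K) with t = -1/4

t = -1/4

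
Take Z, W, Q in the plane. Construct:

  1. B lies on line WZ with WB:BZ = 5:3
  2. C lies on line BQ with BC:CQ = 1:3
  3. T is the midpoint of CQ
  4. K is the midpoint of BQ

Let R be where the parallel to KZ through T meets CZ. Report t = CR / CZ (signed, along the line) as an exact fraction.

Choose coordinates Z = (0, 0), W = (1, 0), Q = (0, 1).
1. B lies on line WZ with WB:BZ = 5:3 ⇒ B = (3/8, 0)
2. C lies on line BQ with BC:CQ = 1:3 ⇒ C = (9/32, 1/4)
3. T is the midpoint of CQ ⇒ T = (9/64, 5/8)
4. K is the midpoint of BQ ⇒ K = (3/16, 1/2)
through T parallel to KZ: direction (-3/16, -1/2); meets CZ at R = (-9/64, -1/8)
R = C + t·(Z−C) with t = 3/2

t = 3/2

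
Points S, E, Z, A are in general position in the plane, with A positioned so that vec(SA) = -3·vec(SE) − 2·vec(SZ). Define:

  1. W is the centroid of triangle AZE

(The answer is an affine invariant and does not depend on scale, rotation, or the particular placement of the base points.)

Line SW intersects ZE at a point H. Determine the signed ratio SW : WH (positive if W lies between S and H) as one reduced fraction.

Set S = (0, 0), E = (1, 0), Z = (0, 1), A = (-3, -2); any affine frame gives the same invariant.
1. W is the centroid of triangle AZE ⇒ W = (-2/3, -1/3)
line SW meets ZE at H = (2/3, 1/3)
W = S + t·(H−S) with t = -1, so SW:WH = -1:2

SW:WH = -1/2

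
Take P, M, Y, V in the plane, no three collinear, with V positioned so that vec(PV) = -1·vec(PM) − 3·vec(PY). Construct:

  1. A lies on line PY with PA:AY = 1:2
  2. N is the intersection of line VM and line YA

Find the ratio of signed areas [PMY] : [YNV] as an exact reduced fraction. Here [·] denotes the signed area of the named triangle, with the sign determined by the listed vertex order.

[PMY]:[YNV] = -2/5

Set P = (0, 0), M = (1, 0), Y = (0, 1), V = (-1, -3); any affine frame gives the same invariant.
1. A lies on line PY with PA:AY = 1:2 ⇒ A = (0, 1/3)
2. N is the intersection of line VM and line YA ⇒ N = (0, -3/2)
2·[PMY] = 1, 2·[YNV] = -5/2
[PMY]:[YNV] = 1:-5/2 = -2/5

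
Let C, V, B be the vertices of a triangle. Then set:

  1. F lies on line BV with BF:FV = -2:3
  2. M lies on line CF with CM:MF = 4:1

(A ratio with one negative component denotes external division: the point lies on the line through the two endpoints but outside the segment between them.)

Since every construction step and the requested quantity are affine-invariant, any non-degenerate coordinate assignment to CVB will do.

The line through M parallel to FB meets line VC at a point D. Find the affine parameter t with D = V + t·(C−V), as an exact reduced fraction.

Work in coordinates with C = (0, 0), V = (1, 0), B = (0, 1).
1. F lies on line BV with BF:FV = -2:3 ⇒ F = (-2, 3)
2. M lies on line CF with CM:MF = 4:1 ⇒ M = (-8/5, 12/5)
through M parallel to FB: direction (2, -2); meets VC at D = (4/5, 0)
D = V + t·(C−V) with t = 1/5

t = 1/5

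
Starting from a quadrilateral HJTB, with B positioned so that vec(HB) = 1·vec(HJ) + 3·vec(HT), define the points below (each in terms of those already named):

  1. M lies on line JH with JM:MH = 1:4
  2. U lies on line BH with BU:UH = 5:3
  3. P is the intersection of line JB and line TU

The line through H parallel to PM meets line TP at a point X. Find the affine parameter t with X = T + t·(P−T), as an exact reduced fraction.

Choose coordinates H = (0, 0), J = (1, 0), T = (0, 1), B = (1, 3).
1. M lies on line JH with JM:MH = 1:4 ⇒ M = (4/5, 0)
2. U lies on line BH with BU:UH = 5:3 ⇒ U = (3/8, 9/8)
3. P is the intersection of line JB and line TU ⇒ P = (1, 4/3)
through H parallel to PM: direction (-1/5, -4/3); meets TP at X = (3/19, 20/19)
X = T + t·(P−T) with t = 3/19

t = 3/19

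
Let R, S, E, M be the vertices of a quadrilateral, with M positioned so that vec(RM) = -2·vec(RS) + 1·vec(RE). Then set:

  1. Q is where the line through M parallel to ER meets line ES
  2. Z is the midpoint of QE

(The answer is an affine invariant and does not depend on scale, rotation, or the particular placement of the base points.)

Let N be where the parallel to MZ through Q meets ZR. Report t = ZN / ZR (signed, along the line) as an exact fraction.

Set R = (0, 0), S = (1, 0), E = (0, 1), M = (-2, 1); any affine frame gives the same invariant.
1. Q is where the line through M parallel to ER meets line ES ⇒ Q = (-2, 3)
2. Z is the midpoint of QE ⇒ Z = (-1, 2)
through Q parallel to MZ: direction (1, 1); meets ZR at N = (-5/3, 10/3)
N = Z + t·(R−Z) with t = -2/3

t = -2/3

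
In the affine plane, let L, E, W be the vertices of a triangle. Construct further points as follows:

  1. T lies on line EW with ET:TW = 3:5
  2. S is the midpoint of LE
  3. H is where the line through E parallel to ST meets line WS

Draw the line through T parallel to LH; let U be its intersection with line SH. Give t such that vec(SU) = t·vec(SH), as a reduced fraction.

t = -5/4

Set L = (0, 0), E = (1, 0), W = (0, 1); any affine frame gives the same invariant.
1. T lies on line EW with ET:TW = 3:5 ⇒ T = (5/8, 3/8)
2. S is the midpoint of LE ⇒ S = (1/2, 0)
3. H is where the line through E parallel to ST meets line WS ⇒ H = (4/5, -3/5)
through T parallel to LH: direction (4/5, -3/5); meets SH at U = (1/8, 3/4)
U = S + t·(H−S) with t = -5/4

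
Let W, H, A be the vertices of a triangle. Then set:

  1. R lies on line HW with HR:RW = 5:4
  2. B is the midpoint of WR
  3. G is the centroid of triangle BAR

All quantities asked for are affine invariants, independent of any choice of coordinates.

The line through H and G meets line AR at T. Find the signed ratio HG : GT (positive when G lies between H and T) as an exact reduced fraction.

HG:GT = -17/2

Assign W = (0, 0), H = (1, 0), A = (0, 1) — the answer is frame-independent, so this choice is without loss of generality.
1. R lies on line HW with HR:RW = 5:4 ⇒ R = (4/9, 0)
2. B is the midpoint of WR ⇒ B = (2/9, 0)
3. G is the centroid of triangle BAR ⇒ G = (2/9, 1/3)
line HG meets AR at T = (16/51, 5/17)
G = H + t·(T−H) with t = 17/15, so HG:GT = 17/15:-2/15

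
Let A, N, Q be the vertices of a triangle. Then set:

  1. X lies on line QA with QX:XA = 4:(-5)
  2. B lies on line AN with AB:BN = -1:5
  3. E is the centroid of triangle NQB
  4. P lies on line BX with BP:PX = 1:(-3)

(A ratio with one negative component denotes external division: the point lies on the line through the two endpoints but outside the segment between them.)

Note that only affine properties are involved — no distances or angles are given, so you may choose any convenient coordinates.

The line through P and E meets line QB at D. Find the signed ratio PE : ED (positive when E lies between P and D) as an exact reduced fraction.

PE:ED = 1/5

Assign A = (0, 0), N = (1, 0), Q = (0, 1) — the answer is frame-independent, so this choice is without loss of generality.
1. X lies on line QA with QX:XA = 4:(-5) ⇒ X = (0, 5)
2. B lies on line AN with AB:BN = -1:5 ⇒ B = (-1/4, 0)
3. E is the centroid of triangle NQB ⇒ E = (1/4, 1/3)
4. P lies on line BX with BP:PX = 1:(-3) ⇒ P = (-3/8, -5/2)
line PE meets QB at D = (27/8, 29/2)
E = P + t·(D−P) with t = 1/6, so PE:ED = 1/6:5/6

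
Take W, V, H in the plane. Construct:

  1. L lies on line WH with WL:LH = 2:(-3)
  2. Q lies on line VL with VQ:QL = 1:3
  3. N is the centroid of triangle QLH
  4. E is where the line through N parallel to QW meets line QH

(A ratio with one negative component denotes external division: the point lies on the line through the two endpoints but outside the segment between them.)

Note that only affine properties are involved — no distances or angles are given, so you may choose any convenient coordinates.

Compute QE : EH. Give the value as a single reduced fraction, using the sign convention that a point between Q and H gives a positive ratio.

QE:EH = -1/4

Assign W = (0, 0), V = (1, 0), H = (0, 1) — the answer is frame-independent, so this choice is without loss of generality.
1. L lies on line WH with WL:LH = 2:(-3) ⇒ L = (0, -2)
2. Q lies on line VL with VQ:QL = 1:3 ⇒ Q = (3/4, -1/2)
3. N is the centroid of triangle QLH ⇒ N = (1/4, -1/2)
4. E is where the line through N parallel to QW meets line QH ⇒ E = (1, -1)
E = Q + t·(H−Q) with t = -1/3, so QE:EH = t:(1−t) = -1/3:4/3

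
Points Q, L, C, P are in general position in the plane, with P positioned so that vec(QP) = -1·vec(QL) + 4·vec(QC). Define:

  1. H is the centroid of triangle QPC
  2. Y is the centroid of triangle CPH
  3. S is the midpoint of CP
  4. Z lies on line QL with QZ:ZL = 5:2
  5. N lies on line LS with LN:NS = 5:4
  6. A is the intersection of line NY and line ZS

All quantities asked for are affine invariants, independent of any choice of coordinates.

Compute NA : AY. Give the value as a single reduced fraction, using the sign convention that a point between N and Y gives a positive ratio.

NA:AY = 8/5

Set Q = (0, 0), L = (1, 0), C = (0, 1), P = (-1, 4); any affine frame gives the same invariant.
1. H is the centroid of triangle QPC ⇒ H = (-1/3, 5/3)
2. Y is the centroid of triangle CPH ⇒ Y = (-4/9, 20/9)
3. S is the midpoint of CP ⇒ S = (-1/2, 5/2)
4. Z lies on line QL with QZ:ZL = 5:2 ⇒ Z = (5/7, 0)
5. N lies on line LS with LN:NS = 5:4 ⇒ N = (1/6, 25/18)
6. A is the intersection of line NY and line ZS ⇒ A = (-49/234, 445/234)
A = N + t·(Y−N) with t = 8/13, so NA:AY = t:(1−t) = 8/13:5/13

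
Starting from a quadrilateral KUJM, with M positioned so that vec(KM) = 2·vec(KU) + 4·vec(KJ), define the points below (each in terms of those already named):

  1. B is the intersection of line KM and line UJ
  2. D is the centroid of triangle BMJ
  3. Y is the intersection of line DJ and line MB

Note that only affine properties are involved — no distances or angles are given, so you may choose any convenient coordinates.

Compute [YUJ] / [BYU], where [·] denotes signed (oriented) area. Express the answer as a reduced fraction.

[YUJ]:[BYU] = 3/2

Assign K = (0, 0), U = (1, 0), J = (0, 1), M = (2, 4) — the answer is frame-independent, so this choice is without loss of generality.
1. B is the intersection of line KM and line UJ ⇒ B = (1/3, 2/3)
2. D is the centroid of triangle BMJ ⇒ D = (7/9, 17/9)
3. Y is the intersection of line DJ and line MB ⇒ Y = (7/6, 7/3)
2·[YUJ] = -5/2, 2·[BYU] = -5/3
[YUJ]:[BYU] = -5/2:-5/3 = 3/2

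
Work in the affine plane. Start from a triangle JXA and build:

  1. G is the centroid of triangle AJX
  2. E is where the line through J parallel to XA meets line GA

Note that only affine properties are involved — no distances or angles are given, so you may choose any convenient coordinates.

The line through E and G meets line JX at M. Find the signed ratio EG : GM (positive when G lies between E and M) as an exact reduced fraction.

Work in coordinates with J = (0, 0), X = (1, 0), A = (0, 1).
1. G is the centroid of triangle AJX ⇒ G = (1/3, 1/3)
2. E is where the line through J parallel to XA meets line GA ⇒ E = (1, -1)
line EG meets JX at M = (1/2, 0)
G = E + t·(M−E) with t = 4/3, so EG:GM = 4/3:-1/3

EG:GM = -4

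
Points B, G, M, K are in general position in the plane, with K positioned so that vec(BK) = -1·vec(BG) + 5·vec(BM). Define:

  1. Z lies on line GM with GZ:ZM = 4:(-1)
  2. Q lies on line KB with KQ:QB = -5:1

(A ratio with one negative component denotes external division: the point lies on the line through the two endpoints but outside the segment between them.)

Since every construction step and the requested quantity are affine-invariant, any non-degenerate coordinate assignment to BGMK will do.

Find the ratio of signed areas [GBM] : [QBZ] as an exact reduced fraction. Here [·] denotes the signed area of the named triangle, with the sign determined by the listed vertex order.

Assign B = (0, 0), G = (1, 0), M = (0, 1), K = (-1, 5) — the answer is frame-independent, so this choice is without loss of generality.
1. Z lies on line GM with GZ:ZM = 4:(-1) ⇒ Z = (-1/3, 4/3)
2. Q lies on line KB with KQ:QB = -5:1 ⇒ Q = (1/4, -5/4)
2·[GBM] = -1, 2·[QBZ] = 1/12
[GBM]:[QBZ] = -1:1/12 = -12

[GBM]:[QBZ] = -12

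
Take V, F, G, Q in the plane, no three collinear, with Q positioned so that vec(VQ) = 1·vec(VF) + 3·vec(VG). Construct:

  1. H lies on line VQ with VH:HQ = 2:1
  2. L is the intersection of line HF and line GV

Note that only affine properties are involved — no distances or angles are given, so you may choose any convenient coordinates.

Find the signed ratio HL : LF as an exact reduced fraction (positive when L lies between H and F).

HL:LF = -2/3

Work in coordinates with V = (0, 0), F = (1, 0), G = (0, 1), Q = (1, 3).
1. H lies on line VQ with VH:HQ = 2:1 ⇒ H = (2/3, 2)
2. L is the intersection of line HF and line GV ⇒ L = (0, 6)
L = H + t·(F−H) with t = -2, so HL:LF = t:(1−t) = -2:3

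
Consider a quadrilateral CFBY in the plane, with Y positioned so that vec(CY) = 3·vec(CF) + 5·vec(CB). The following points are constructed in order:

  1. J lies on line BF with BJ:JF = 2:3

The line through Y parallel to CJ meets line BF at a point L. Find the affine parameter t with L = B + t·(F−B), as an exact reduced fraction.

t = 1/5

Assign C = (0, 0), F = (1, 0), B = (0, 1), Y = (3, 5) — the answer is frame-independent, so this choice is without loss of generality.
1. J lies on line BF with BJ:JF = 2:3 ⇒ J = (2/5, 3/5)
through Y parallel to CJ: direction (2/5, 3/5); meets BF at L = (1/5, 4/5)
L = B + t·(F−B) with t = 1/5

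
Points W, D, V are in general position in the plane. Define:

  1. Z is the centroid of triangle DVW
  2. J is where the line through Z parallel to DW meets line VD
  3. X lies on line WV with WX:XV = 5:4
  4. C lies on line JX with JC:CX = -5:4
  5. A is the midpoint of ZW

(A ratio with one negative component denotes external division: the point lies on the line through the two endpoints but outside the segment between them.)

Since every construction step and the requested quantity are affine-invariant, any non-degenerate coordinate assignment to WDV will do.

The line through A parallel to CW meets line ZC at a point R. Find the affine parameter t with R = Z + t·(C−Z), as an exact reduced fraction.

t = 1/2

Work in coordinates with W = (0, 0), D = (1, 0), V = (0, 1).
1. Z is the centroid of triangle DVW ⇒ Z = (1/3, 1/3)
2. J is where the line through Z parallel to DW meets line VD ⇒ J = (2/3, 1/3)
3. X lies on line WV with WX:XV = 5:4 ⇒ X = (0, 5/9)
4. C lies on line JX with JC:CX = -5:4 ⇒ C = (-8/3, 13/9)
5. A is the midpoint of ZW ⇒ A = (1/6, 1/6)
through A parallel to CW: direction (8/3, -13/9); meets ZC at R = (-7/6, 8/9)
R = Z + t·(C−Z) with t = 1/2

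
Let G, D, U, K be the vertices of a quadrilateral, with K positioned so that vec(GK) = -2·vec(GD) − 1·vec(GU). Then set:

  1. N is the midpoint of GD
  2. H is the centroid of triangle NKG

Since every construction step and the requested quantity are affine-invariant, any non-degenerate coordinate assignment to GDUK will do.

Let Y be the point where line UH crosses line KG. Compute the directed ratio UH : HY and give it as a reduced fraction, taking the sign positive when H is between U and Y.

Assign G = (0, 0), D = (1, 0), U = (0, 1), K = (-2, -1) — the answer is frame-independent, so this choice is without loss of generality.
1. N is the midpoint of GD ⇒ N = (1/2, 0)
2. H is the centroid of triangle NKG ⇒ H = (-1/2, -1/3)
line UH meets KG at Y = (-6/13, -3/13)
H = U + t·(Y−U) with t = 13/12, so UH:HY = 13/12:-1/12

UH:HY = -13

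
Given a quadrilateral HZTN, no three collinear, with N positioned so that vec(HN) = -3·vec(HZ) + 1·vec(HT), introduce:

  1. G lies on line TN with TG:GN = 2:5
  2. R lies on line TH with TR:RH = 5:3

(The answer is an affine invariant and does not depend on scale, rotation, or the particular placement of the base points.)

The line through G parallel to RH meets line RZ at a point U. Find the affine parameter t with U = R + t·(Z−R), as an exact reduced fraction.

t = -6/7

Choose coordinates H = (0, 0), Z = (1, 0), T = (0, 1), N = (-3, 1).
1. G lies on line TN with TG:GN = 2:5 ⇒ G = (-6/7, 1)
2. R lies on line TH with TR:RH = 5:3 ⇒ R = (0, 3/8)
through G parallel to RH: direction (0, -3/8); meets RZ at U = (-6/7, 39/56)
U = R + t·(Z−R) with t = -6/7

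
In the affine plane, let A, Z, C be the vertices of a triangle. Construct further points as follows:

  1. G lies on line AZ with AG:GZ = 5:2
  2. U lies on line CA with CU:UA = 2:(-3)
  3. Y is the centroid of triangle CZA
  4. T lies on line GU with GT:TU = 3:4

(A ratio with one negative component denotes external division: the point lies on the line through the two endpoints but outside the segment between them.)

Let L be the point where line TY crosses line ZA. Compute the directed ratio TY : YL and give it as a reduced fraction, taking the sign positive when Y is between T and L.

TY:YL = 20/7

Set A = (0, 0), Z = (1, 0), C = (0, 1); any affine frame gives the same invariant.
1. G lies on line AZ with AG:GZ = 5:2 ⇒ G = (5/7, 0)
2. U lies on line CA with CU:UA = 2:(-3) ⇒ U = (0, 3)
3. Y is the centroid of triangle CZA ⇒ Y = (1/3, 1/3)
4. T lies on line GU with GT:TU = 3:4 ⇒ T = (20/49, 9/7)
line TY meets ZA at L = (43/140, 0)
Y = T + t·(L−T) with t = 20/27, so TY:YL = 20/27:7/27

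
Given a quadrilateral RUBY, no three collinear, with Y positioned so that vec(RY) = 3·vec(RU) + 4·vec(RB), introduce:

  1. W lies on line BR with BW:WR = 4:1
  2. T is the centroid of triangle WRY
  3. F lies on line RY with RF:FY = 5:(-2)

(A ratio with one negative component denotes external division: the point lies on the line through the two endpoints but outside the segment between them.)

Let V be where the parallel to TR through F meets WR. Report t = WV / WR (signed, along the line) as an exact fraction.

Work in coordinates with R = (0, 0), U = (1, 0), B = (0, 1), Y = (3, 4).
1. W lies on line BR with BW:WR = 4:1 ⇒ W = (0, 1/5)
2. T is the centroid of triangle WRY ⇒ T = (1, 7/5)
3. F lies on line RY with RF:FY = 5:(-2) ⇒ F = (5, 20/3)
through F parallel to TR: direction (-1, -7/5); meets WR at V = (0, -1/3)
V = W + t·(R−W) with t = 8/3

t = 8/3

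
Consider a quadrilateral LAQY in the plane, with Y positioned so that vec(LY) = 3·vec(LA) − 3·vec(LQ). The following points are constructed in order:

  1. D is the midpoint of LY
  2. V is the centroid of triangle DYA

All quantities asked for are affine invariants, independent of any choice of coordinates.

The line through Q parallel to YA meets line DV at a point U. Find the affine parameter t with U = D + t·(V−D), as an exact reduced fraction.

Assign L = (0, 0), A = (1, 0), Q = (0, 1), Y = (3, -3) — the answer is frame-independent, so this choice is without loss of generality.
1. D is the midpoint of LY ⇒ D = (3/2, -3/2)
2. V is the centroid of triangle DYA ⇒ V = (11/6, -3/2)
through Q parallel to YA: direction (-2, 3); meets DV at U = (5/3, -3/2)
U = D + t·(V−D) with t = 1/2

t = 1/2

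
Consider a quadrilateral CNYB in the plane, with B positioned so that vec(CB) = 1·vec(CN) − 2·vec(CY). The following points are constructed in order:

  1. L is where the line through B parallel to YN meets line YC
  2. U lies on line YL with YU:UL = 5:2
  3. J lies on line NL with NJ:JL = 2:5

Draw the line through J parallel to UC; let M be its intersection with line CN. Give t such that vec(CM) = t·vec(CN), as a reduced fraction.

Set C = (0, 0), N = (1, 0), Y = (0, 1), B = (1, -2); any affine frame gives the same invariant.
1. L is where the line through B parallel to YN meets line YC ⇒ L = (0, -1)
2. U lies on line YL with YU:UL = 5:2 ⇒ U = (0, -3/7)
3. J lies on line NL with NJ:JL = 2:5 ⇒ J = (5/7, -2/7)
through J parallel to UC: direction (0, 3/7); meets CN at M = (5/7, 0)
M = C + t·(N−C) with t = 5/7

t = 5/7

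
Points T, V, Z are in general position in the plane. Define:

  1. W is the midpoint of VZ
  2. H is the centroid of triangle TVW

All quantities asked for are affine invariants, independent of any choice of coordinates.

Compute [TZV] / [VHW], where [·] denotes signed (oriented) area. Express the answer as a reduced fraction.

[TZV]:[VHW] = 6

Assign T = (0, 0), V = (1, 0), Z = (0, 1) — the answer is frame-independent, so this choice is without loss of generality.
1. W is the midpoint of VZ ⇒ W = (1/2, 1/2)
2. H is the centroid of triangle TVW ⇒ H = (1/2, 1/6)
2·[TZV] = -1, 2·[VHW] = -1/6
[TZV]:[VHW] = -1:-1/6 = 6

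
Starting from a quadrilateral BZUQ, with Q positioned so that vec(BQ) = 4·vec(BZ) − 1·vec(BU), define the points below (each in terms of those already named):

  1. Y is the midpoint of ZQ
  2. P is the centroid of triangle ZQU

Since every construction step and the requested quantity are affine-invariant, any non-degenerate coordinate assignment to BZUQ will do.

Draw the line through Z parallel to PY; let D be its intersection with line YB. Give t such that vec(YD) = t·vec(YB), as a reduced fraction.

Work in coordinates with B = (0, 0), Z = (1, 0), U = (0, 1), Q = (4, -1).
1. Y is the midpoint of ZQ ⇒ Y = (5/2, -1/2)
2. P is the centroid of triangle ZQU ⇒ P = (5/3, 0)
through Z parallel to PY: direction (5/6, -1/2); meets YB at D = (3/2, -3/10)
D = Y + t·(B−Y) with t = 2/5

t = 2/5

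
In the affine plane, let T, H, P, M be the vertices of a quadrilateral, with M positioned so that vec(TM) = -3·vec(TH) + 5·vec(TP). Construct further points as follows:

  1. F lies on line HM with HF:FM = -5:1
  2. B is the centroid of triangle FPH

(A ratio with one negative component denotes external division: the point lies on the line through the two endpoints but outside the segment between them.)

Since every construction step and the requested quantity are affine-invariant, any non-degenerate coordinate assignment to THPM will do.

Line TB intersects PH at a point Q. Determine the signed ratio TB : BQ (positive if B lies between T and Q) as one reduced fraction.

TB:BQ = -17/5

Work in coordinates with T = (0, 0), H = (1, 0), P = (0, 1), M = (-3, 5).
1. F lies on line HM with HF:FM = -5:1 ⇒ F = (-4, 25/4)
2. B is the centroid of triangle FPH ⇒ B = (-1, 29/12)
line TB meets PH at Q = (-12/17, 29/17)
B = T + t·(Q−T) with t = 17/12, so TB:BQ = 17/12:-5/12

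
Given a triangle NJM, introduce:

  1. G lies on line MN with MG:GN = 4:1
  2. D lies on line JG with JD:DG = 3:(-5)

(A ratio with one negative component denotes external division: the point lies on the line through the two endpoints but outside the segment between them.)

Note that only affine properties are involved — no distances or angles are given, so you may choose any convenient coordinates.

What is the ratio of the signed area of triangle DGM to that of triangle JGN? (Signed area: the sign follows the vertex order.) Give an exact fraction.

[DGM]:[JGN] = -10

Set N = (0, 0), J = (1, 0), M = (0, 1); any affine frame gives the same invariant.
1. G lies on line MN with MG:GN = 4:1 ⇒ G = (0, 1/5)
2. D lies on line JG with JD:DG = 3:(-5) ⇒ D = (5/2, -3/10)
2·[DGM] = -2, 2·[JGN] = 1/5
[DGM]:[JGN] = -2:1/5 = -10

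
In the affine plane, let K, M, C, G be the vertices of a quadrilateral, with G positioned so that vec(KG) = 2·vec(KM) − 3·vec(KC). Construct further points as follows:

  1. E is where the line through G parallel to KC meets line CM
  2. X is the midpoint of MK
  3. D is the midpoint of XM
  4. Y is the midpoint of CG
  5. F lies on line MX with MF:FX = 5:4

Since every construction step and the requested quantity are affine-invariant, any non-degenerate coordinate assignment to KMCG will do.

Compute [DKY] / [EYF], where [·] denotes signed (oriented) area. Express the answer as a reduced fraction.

Set K = (0, 0), M = (1, 0), C = (0, 1), G = (2, -3); any affine frame gives the same invariant.
1. E is where the line through G parallel to KC meets line CM ⇒ E = (2, -1)
2. X is the midpoint of MK ⇒ X = (1/2, 0)
3. D is the midpoint of XM ⇒ D = (3/4, 0)
4. Y is the midpoint of CG ⇒ Y = (1, -1)
5. F lies on line MX with MF:FX = 5:4 ⇒ F = (13/18, 0)
2·[DKY] = 3/4, 2·[EYF] = -1
[DKY]:[EYF] = 3/4:-1 = -3/4

[DKY]:[EYF] = -3/4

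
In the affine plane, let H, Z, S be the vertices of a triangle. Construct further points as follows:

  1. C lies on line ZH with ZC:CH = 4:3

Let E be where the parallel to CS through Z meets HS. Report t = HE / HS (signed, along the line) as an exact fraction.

t = 7/3

Choose coordinates H = (0, 0), Z = (1, 0), S = (0, 1).
1. C lies on line ZH with ZC:CH = 4:3 ⇒ C = (3/7, 0)
through Z parallel to CS: direction (-3/7, 1); meets HS at E = (0, 7/3)
E = H + t·(S−H) with t = 7/3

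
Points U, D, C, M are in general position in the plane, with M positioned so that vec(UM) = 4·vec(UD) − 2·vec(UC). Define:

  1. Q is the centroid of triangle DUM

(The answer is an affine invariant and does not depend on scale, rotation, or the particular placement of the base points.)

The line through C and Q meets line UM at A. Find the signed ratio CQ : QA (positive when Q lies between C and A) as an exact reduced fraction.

CQ:QA = 5

Set U = (0, 0), D = (1, 0), C = (0, 1), M = (4, -2); any affine frame gives the same invariant.
1. Q is the centroid of triangle DUM ⇒ Q = (5/3, -2/3)
line CQ meets UM at A = (2, -1)
Q = C + t·(A−C) with t = 5/6, so CQ:QA = 5/6:1/6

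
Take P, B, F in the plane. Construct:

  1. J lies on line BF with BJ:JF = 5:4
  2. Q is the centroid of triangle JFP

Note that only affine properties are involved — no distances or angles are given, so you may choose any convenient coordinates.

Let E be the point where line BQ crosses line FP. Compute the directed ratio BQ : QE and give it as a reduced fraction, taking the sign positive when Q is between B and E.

Set P = (0, 0), B = (1, 0), F = (0, 1); any affine frame gives the same invariant.
1. J lies on line BF with BJ:JF = 5:4 ⇒ J = (4/9, 5/9)
2. Q is the centroid of triangle JFP ⇒ Q = (4/27, 14/27)
line BQ meets FP at E = (0, 14/23)
Q = B + t·(E−B) with t = 23/27, so BQ:QE = 23/27:4/27

BQ:QE = 23/4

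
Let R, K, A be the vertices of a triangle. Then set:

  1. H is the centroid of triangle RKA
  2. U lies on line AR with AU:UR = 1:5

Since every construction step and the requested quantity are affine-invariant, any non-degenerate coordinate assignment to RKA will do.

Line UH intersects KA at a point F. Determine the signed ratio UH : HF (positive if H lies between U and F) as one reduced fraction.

UH:HF = -1/2

Choose coordinates R = (0, 0), K = (1, 0), A = (0, 1).
1. H is the centroid of triangle RKA ⇒ H = (1/3, 1/3)
2. U lies on line AR with AU:UR = 1:5 ⇒ U = (0, 5/6)
line UH meets KA at F = (-1/3, 4/3)
H = U + t·(F−U) with t = -1, so UH:HF = -1:2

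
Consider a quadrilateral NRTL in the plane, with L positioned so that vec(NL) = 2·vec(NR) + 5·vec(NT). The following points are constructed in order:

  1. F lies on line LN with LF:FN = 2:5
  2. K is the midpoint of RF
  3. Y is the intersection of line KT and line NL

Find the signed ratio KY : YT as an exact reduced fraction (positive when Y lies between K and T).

Set N = (0, 0), R = (1, 0), T = (0, 1), L = (2, 5); any affine frame gives the same invariant.
1. F lies on line LN with LF:FN = 2:5 ⇒ F = (10/7, 25/7)
2. K is the midpoint of RF ⇒ K = (17/14, 25/14)
3. Y is the intersection of line KT and line NL ⇒ Y = (34/63, 85/63)
Y = K + t·(T−K) with t = 5/9, so KY:YT = t:(1−t) = 5/9:4/9

KY:YT = 5/4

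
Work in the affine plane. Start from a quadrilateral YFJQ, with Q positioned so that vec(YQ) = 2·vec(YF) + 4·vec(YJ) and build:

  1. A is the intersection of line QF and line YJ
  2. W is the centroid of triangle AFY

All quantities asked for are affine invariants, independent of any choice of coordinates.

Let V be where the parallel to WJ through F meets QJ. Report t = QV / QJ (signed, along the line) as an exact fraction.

Choose coordinates Y = (0, 0), F = (1, 0), J = (0, 1), Q = (2, 4).
1. A is the intersection of line QF and line YJ ⇒ A = (0, -4)
2. W is the centroid of triangle AFY ⇒ W = (1/3, -4/3)
through F parallel to WJ: direction (-1/3, 7/3); meets QJ at V = (12/17, 35/17)
V = Q + t·(J−Q) with t = 11/17

t = 11/17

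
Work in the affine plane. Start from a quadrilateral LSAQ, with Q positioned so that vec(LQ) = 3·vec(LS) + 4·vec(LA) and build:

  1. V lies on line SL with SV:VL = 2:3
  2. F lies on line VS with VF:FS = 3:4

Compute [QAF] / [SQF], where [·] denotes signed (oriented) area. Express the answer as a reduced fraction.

Set L = (0, 0), S = (1, 0), A = (0, 1), Q = (3, 4); any affine frame gives the same invariant.
1. V lies on line SL with SV:VL = 2:3 ⇒ V = (3/5, 0)
2. F lies on line VS with VF:FS = 3:4 ⇒ F = (27/35, 0)
2·[QAF] = 186/35, 2·[SQF] = 32/35
[QAF]:[SQF] = 186/35:32/35 = 93/16

[QAF]:[SQF] = 93/16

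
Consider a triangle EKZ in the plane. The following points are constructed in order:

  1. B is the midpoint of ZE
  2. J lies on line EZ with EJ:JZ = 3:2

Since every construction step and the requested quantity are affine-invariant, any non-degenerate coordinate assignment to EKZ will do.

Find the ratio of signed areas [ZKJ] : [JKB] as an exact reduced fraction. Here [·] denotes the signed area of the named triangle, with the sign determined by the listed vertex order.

Work in coordinates with E = (0, 0), K = (1, 0), Z = (0, 1).
1. B is the midpoint of ZE ⇒ B = (0, 1/2)
2. J lies on line EZ with EJ:JZ = 3:2 ⇒ J = (0, 3/5)
2·[ZKJ] = -2/5, 2·[JKB] = -1/10
[ZKJ]:[JKB] = -2/5:-1/10 = 4

[ZKJ]:[JKB] = 4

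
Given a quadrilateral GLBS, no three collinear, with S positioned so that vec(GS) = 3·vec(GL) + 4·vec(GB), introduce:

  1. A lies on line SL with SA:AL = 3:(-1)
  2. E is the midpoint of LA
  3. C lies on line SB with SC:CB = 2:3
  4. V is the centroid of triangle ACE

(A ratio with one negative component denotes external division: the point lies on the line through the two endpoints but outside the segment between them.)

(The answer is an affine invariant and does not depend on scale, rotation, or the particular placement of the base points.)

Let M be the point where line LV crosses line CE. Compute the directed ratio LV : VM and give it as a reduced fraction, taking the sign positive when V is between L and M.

Assign G = (0, 0), L = (1, 0), B = (0, 1), S = (3, 4) — the answer is frame-independent, so this choice is without loss of generality.
1. A lies on line SL with SA:AL = 3:(-1) ⇒ A = (0, -2)
2. E is the midpoint of LA ⇒ E = (1/2, -1)
3. C lies on line SB with SC:CB = 2:3 ⇒ C = (9/5, 14/5)
4. V is the centroid of triangle ACE ⇒ V = (23/30, -1/15)
line LV meets CE at M = (33/40, -1/20)
V = L + t·(M−L) with t = 4/3, so LV:VM = 4/3:-1/3

LV:VM = -4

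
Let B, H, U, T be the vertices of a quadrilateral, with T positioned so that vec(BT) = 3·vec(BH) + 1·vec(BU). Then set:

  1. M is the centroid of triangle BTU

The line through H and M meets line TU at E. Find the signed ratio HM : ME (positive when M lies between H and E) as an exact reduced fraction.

HM:ME = 2

Choose coordinates B = (0, 0), H = (1, 0), U = (0, 1), T = (3, 1).
1. M is the centroid of triangle BTU ⇒ M = (1, 2/3)
line HM meets TU at E = (1, 1)
M = H + t·(E−H) with t = 2/3, so HM:ME = 2/3:1/3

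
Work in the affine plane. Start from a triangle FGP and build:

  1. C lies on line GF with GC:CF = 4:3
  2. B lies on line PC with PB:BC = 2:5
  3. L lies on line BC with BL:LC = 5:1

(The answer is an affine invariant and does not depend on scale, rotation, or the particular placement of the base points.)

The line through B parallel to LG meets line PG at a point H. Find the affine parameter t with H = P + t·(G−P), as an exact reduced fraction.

Set F = (0, 0), G = (1, 0), P = (0, 1); any affine frame gives the same invariant.
1. C lies on line GF with GC:CF = 4:3 ⇒ C = (3/7, 0)
2. B lies on line PC with PB:BC = 2:5 ⇒ B = (6/49, 5/7)
3. L lies on line BC with BL:LC = 5:1 ⇒ L = (37/98, 5/42)
through B parallel to LG: direction (61/98, -5/42); meets PG at H = (12/37, 25/37)
H = P + t·(G−P) with t = 12/37

t = 12/37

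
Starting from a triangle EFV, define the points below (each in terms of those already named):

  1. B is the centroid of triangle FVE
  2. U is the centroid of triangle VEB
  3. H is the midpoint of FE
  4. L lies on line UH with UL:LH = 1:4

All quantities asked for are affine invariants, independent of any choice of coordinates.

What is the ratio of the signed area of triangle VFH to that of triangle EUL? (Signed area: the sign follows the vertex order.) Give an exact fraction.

Assign E = (0, 0), F = (1, 0), V = (0, 1) — the answer is frame-independent, so this choice is without loss of generality.
1. B is the centroid of triangle FVE ⇒ B = (1/3, 1/3)
2. U is the centroid of triangle VEB ⇒ U = (1/9, 4/9)
3. H is the midpoint of FE ⇒ H = (1/2, 0)
4. L lies on line UH with UL:LH = 1:4 ⇒ L = (17/90, 16/45)
2·[VFH] = -1/2, 2·[EUL] = -2/45
[VFH]:[EUL] = -1/2:-2/45 = 45/4

[VFH]:[EUL] = 45/4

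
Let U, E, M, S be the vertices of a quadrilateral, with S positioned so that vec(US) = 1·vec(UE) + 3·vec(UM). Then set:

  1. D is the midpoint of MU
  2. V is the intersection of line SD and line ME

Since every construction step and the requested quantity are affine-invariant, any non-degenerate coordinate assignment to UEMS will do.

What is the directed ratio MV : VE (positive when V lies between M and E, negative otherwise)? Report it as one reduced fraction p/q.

Work in coordinates with U = (0, 0), E = (1, 0), M = (0, 1), S = (1, 3).
1. D is the midpoint of MU ⇒ D = (0, 1/2)
2. V is the intersection of line SD and line ME ⇒ V = (1/7, 6/7)
V = M + t·(E−M) with t = 1/7, so MV:VE = t:(1−t) = 1/7:6/7

MV:VE = 1/6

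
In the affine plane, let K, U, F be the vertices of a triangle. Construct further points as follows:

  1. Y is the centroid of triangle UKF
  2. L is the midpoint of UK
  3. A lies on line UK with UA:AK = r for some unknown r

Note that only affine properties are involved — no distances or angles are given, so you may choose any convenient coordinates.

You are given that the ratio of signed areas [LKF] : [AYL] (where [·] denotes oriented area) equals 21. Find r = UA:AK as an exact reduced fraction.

r = 4/3

Choose coordinates K = (0, 0), U = (1, 0), F = (0, 1).
1. Y is the centroid of triangle UKF ⇒ Y = (1/3, 1/3)
2. L is the midpoint of UK ⇒ L = (1/2, 0)
3. With UA:AK = r, write λ = r/(r+1) so A = U + λ·(K−U); A is affine-linear in λ
Every point depending on A is an affine combination of A and λ-independent points, so each such coordinate is linear in λ; the λ² term in each signed area is a multiple of (K−U)×(K−U) = 0, so 2·[LKF] and 2·[AYL] are each linear in λ. Evaluating at λ=0 and λ=1:
  2·[LKF] = -1/2,   2·[AYL] = -1/3·λ + 1/6
So [LKF]:[AYL] = (-1/2) / (-1/3·λ + 1/6). Setting this equal to 21:
  -1/2 = 21·(-1/3·λ + 1/6)  ⇒  λ = 4/7
Then r = λ/(1−λ) = (4/7)/(3/7) = 4/3. Check: with r = 4/3, A = (3/7, 0) and [LKF]:[AYL] = 21 as required.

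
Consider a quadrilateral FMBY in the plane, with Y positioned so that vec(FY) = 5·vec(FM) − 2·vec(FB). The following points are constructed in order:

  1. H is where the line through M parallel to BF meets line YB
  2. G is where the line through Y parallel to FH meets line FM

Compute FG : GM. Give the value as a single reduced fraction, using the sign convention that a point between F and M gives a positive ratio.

Work in coordinates with F = (0, 0), M = (1, 0), B = (0, 1), Y = (5, -2).
1. H is where the line through M parallel to BF meets line YB ⇒ H = (1, 2/5)
2. G is where the line through Y parallel to FH meets line FM ⇒ G = (10, 0)
G = F + t·(M−F) with t = 10, so FG:GM = t:(1−t) = 10:-9

FG:GM = -10/9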